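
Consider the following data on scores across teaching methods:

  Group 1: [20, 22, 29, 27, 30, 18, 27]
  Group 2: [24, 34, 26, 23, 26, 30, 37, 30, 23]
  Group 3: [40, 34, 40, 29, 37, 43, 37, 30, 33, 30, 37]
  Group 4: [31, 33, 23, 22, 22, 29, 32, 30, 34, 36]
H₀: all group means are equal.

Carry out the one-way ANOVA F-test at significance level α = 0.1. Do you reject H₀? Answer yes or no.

reject H₀: yes

Group means [24.71, 28.11, 35.45, 29.20], grand mean 29.946
SSB = Σnᵢ(x̄ᵢ−x̄)² = 561.247; SSW = ΣΣ(x−x̄ᵢ)² = 782.645
MSB = 561.247/3 = 187.0824; MSW = 782.645/33 = 23.7165
F = MSB/MSW = 7.8883
df = (3, 33)
p-value (upper-tail) = 0.00042
At α=0.1: p < α → reject H₀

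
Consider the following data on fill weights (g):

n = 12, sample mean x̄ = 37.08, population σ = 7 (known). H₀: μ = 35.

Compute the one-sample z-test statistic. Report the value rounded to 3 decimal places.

test statistic = 1.029

SE = σ/√n = 7/√12 = 2.0207
z = (x̄−μ₀)/SE = (37.08−35)/2.0207 = 1.0293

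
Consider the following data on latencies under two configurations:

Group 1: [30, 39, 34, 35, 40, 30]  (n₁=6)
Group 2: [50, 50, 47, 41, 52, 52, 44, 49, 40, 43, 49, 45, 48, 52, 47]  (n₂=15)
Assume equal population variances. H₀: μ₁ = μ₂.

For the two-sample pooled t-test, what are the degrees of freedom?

df = n₁ + n₂ − 2 = 6 + 15 − 2 = 19

degrees of freedom = 19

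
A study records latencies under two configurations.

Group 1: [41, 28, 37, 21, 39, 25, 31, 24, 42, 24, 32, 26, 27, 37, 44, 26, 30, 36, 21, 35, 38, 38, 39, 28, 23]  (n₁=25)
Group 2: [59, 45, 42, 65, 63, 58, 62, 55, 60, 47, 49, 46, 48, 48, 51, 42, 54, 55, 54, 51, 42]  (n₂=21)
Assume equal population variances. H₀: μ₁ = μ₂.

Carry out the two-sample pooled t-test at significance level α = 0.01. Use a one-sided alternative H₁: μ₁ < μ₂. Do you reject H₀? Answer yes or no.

x̄₁=31.680, s₁=7.075, n₁=25
x̄₂=52.190, s₂=7.132, n₂=21
s_p² = [24·7.075² + 20·7.132²]/44 = 50.4245
SE = √(s_p²·(1/25+1/21)) = 2.1019
t = (31.680−52.190)/2.1019 = -9.7579
df = 44
p-value (one-sided, H₁ less) = 0.00000
At α=0.01: p < α → reject H₀

reject H₀: yes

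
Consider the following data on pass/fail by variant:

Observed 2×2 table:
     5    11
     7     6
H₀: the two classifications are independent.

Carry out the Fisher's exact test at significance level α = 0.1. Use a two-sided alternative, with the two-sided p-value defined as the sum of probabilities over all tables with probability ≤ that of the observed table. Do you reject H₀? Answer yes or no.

reject H₀: no

Margins: r₁=16, r₂=13, c₁=12, c₂=17, n=29
p_obs = C(16,5)·C(13,7)/C(29,12); sum pmf over tables with pmf ≤ p_obs
p-value (two-sided) = 0.27418
At α=0.1: p ≥ α → fail to reject H₀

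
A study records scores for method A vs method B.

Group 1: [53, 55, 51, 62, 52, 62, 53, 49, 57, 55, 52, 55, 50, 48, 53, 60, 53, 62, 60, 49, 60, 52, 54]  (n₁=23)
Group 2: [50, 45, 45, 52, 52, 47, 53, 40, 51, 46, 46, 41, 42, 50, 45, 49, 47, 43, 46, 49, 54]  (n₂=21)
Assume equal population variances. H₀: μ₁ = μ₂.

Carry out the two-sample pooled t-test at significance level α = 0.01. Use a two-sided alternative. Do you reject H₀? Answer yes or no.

x̄₁=54.652, s₁=4.417, n₁=23
x̄₂=47.286, s₂=3.977, n₂=21
s_p² = [22·4.417² + 20·3.977²]/42 = 17.7501
SE = √(s_p²·(1/23+1/21)) = 1.2716
t = (54.652−47.286)/1.2716 = 5.7930
df = 42
p-value (two-sided) = 0.00000
At α=0.01: p < α → reject H₀

reject H₀: yes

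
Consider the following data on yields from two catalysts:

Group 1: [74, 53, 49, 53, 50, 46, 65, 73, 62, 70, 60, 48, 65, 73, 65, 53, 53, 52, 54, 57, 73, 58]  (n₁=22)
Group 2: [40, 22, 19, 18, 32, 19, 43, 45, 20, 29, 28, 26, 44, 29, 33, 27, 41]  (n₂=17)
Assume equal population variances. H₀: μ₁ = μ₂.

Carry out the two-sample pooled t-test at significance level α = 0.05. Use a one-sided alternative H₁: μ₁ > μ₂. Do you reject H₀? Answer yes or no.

x̄₁=59.364, s₁=9.111, n₁=22
x̄₂=30.294, s₂=9.366, n₂=17
s_p² = [21·9.111² + 16·9.366²]/37 = 85.0438
SE = √(s_p²·(1/22+1/17)) = 2.9780
t = (59.364−30.294)/2.9780 = 9.7616
df = 37
p-value (one-sided, H₁ greater) = 0.00000
At α=0.05: p < α → reject H₀

reject H₀: yes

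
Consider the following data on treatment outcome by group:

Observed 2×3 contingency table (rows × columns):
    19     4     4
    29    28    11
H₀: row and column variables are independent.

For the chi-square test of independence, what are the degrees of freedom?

degrees of freedom = 2

df = (r−1)(c−1) = (2−1)·(3−1) = 2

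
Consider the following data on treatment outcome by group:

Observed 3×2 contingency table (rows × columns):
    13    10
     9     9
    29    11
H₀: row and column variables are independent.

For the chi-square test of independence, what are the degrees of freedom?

degrees of freedom = 2

df = (r−1)(c−1) = (3−1)·(2−1) = 2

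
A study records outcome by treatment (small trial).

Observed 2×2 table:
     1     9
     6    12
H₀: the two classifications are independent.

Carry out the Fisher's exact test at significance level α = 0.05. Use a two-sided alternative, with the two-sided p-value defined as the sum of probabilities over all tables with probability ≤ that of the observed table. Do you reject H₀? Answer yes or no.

Margins: r₁=10, r₂=18, c₁=7, c₂=21, n=28
p_obs = C(10,1)·C(18,6)/C(28,7); sum pmf over tables with pmf ≤ p_obs
p-value (two-sided) = 0.36424
At α=0.05: p ≥ α → fail to reject H₀

reject H₀: no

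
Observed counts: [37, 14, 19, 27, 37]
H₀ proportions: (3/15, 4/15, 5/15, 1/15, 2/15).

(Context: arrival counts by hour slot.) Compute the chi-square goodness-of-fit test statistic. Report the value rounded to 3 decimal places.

test statistic = 88.877

n = 134; E_i = n·p_i = [26.80, 35.73, 44.67, 8.93, 17.87]
χ² = (37−26.80)²/26.80 + (14−35.73)²/35.73 + (19−44.67)²/44.67 + (27−8.93)²/8.93 + (37−17.87)²/17.87 = 88.8769
df = 4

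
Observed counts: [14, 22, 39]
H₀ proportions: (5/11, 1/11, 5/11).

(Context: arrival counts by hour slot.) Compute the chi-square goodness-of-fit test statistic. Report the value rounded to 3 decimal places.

test statistic = 46.352

n = 75; E_i = n·p_i = [34.09, 6.82, 34.09]
χ² = (14−34.09)²/34.09 + (22−6.82)²/6.82 + (39−34.09)²/34.09 = 46.3520
df = 2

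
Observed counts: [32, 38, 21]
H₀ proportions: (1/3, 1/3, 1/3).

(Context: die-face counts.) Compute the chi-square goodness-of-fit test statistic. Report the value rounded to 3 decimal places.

n = 91; E_i = n·p_i = [30.33, 30.33, 30.33]
χ² = (32−30.33)²/30.33 + (38−30.33)²/30.33 + (21−30.33)²/30.33 = 4.9011
df = 2

test statistic = 4.901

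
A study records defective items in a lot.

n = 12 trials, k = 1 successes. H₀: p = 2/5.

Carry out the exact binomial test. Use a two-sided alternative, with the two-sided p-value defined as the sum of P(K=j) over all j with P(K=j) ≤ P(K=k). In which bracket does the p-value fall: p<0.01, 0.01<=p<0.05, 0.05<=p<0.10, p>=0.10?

p-value bracket: 0.01<=p<0.05

Exact binomial: n=12, k=1, p₀=2/5=0.4000
P(X=j) = C(n,j)·p₀^j·(1−p₀)^(n−j); p = Σ P(X=j) over j with P(X=j) ≤ P(X=1)
p-value (two-sided) = 0.03486
→ bracket: 0.01<=p<0.05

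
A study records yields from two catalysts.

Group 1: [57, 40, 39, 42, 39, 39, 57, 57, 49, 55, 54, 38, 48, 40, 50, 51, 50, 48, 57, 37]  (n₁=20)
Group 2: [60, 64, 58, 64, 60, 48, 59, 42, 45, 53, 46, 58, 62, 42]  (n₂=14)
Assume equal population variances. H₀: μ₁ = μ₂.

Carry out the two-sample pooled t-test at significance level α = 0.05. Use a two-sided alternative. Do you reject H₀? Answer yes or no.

reject H₀: yes

x̄₁=47.350, s₁=7.422, n₁=20
x̄₂=54.357, s₂=8.139, n₂=14
s_p² = [19·7.422² + 13·8.139²]/32 = 59.6176
SE = √(s_p²·(1/20+1/14)) = 2.6906
t = (47.350−54.357)/2.6906 = -2.6043
df = 32
p-value (two-sided) = 0.01385
At α=0.05: p < α → reject H₀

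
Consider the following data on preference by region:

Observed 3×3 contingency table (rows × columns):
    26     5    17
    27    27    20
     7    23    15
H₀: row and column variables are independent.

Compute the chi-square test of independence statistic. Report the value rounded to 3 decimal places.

Row totals [48, 74, 45], col totals [60, 55, 52], n=167
χ² = (26−17.25)²/17.25 + (5−15.81)²/15.81 + (17−14.95)²/14.95 + (27−26.59)²/26.59 + (27−24.37)²/24.37 + (20−23.04)²/23.04 + (7−16.17)²/16.17 + (23−14.82)²/14.82 + (15−14.01)²/14.01 = 22.5903
df = 4

test statistic = 22.590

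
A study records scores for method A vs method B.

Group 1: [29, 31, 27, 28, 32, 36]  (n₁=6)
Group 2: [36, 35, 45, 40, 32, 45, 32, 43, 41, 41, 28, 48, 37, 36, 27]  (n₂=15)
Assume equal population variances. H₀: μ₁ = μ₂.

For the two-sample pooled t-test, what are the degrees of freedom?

degrees of freedom = 19

df = n₁ + n₂ − 2 = 6 + 15 − 2 = 19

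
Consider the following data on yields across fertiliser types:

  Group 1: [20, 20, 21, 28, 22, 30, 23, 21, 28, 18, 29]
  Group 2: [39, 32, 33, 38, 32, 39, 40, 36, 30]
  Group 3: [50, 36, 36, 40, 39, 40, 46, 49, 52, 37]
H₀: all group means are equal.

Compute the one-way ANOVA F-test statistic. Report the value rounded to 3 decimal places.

Group means [23.64, 35.44, 42.50], grand mean 33.467
SSB = Σnᵢ(x̄ᵢ−x̄)² = 1914.199; SSW = ΣΣ(x−x̄ᵢ)² = 635.268
MSB = 1914.199/2 = 957.0995; MSW = 635.268/27 = 23.5284
F = MSB/MSW = 40.6784
df = (2, 27)

test statistic = 40.678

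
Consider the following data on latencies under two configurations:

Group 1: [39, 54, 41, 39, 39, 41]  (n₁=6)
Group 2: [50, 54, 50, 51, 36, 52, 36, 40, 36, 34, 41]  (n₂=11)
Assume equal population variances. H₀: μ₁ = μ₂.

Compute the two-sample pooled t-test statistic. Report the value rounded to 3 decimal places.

x̄₁=42.167, s₁=5.879, n₁=6
x̄₂=43.636, s₂=7.749, n₂=11
s_p² = [5·5.879² + 10·7.749²]/15 = 51.5586
SE = √(s_p²·(1/6+1/11)) = 3.6442
t = (42.167−43.636)/3.6442 = -0.4033
df = 15

test statistic = -0.403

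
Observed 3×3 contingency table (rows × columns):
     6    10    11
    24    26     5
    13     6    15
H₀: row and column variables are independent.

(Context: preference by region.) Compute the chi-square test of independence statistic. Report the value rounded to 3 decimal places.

test statistic = 19.591

Row totals [27, 55, 34], col totals [43, 42, 31], n=116
χ² = (6−10.01)²/10.01 + (10−9.78)²/9.78 + (11−7.22)²/7.22 + (24−20.39)²/20.39 + (26−19.91)²/19.91 + (5−14.70)²/14.70 + (13−12.60)²/12.60 + (6−12.31)²/12.31 + (15−9.09)²/9.09 = 19.5910
df = 4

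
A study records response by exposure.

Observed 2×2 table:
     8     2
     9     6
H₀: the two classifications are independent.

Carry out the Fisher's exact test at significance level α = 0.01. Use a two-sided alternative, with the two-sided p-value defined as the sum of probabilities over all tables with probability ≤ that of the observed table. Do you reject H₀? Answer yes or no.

reject H₀: no

Margins: r₁=10, r₂=15, c₁=17, c₂=8, n=25
p_obs = C(10,8)·C(15,9)/C(25,17); sum pmf over tables with pmf ≤ p_obs
p-value (two-sided) = 0.40179
At α=0.01: p ≥ α → fail to reject H₀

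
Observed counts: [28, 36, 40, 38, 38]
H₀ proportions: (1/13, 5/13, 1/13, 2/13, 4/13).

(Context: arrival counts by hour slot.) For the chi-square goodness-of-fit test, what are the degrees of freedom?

degrees of freedom = 4

df = k − 1 = 5 − 1 = 4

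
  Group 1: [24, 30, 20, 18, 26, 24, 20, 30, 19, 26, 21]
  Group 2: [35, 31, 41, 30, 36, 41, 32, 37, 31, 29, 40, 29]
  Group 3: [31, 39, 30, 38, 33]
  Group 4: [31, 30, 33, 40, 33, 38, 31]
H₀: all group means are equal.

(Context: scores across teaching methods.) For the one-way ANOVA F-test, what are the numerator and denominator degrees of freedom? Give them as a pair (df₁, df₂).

degrees of freedom = [3, 31]

k = 4 groups, N = 35 total
df = (k−1, N−k) = (4−1, 35−4) = (3, 31)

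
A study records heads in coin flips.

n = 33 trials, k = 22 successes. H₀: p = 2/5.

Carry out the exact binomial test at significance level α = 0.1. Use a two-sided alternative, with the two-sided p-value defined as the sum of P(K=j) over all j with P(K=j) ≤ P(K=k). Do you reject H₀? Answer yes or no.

Exact binomial: n=33, k=22, p₀=2/5=0.4000
P(X=j) = C(n,j)·p₀^j·(1−p₀)^(n−j); p = Σ P(X=j) over j with P(X=j) ≤ P(X=22)
p-value (two-sided) = 0.00225
At α=0.1: p < α → reject H₀

reject H₀: yes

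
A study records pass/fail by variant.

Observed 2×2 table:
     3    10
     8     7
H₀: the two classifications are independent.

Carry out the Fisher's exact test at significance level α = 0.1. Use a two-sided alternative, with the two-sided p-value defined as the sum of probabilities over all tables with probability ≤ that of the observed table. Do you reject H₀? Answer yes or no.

reject H₀: no

Margins: r₁=13, r₂=15, c₁=11, c₂=17, n=28
p_obs = C(13,3)·C(15,8)/C(28,11); sum pmf over tables with pmf ≤ p_obs
p-value (two-sided) = 0.13673
At α=0.1: p ≥ α → fail to reject H₀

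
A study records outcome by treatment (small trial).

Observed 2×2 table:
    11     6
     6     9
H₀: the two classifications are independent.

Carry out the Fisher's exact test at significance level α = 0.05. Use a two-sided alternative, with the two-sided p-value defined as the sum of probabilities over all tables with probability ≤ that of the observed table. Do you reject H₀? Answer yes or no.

Margins: r₁=17, r₂=15, c₁=17, c₂=15, n=32
p_obs = C(17,11)·C(15,6)/C(32,17); sum pmf over tables with pmf ≤ p_obs
p-value (two-sided) = 0.28719
At α=0.05: p ≥ α → fail to reject H₀

reject H₀: no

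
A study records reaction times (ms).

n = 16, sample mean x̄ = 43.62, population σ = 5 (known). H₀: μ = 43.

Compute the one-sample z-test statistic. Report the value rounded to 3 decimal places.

SE = σ/√n = 5/√16 = 1.2500
z = (x̄−μ₀)/SE = (43.62−43)/1.2500 = 0.4960

test statistic = 0.496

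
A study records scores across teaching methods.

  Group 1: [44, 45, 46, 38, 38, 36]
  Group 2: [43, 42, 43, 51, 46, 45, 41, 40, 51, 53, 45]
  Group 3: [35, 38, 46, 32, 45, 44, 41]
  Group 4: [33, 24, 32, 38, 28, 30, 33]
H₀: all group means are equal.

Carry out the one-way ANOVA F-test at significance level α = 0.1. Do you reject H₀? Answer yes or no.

Group means [41.17, 45.45, 40.14, 31.14], grand mean 40.194
SSB = Σnᵢ(x̄ᵢ−x̄)² = 883.564; SSW = ΣΣ(x−x̄ᵢ)² = 573.275
MSB = 883.564/3 = 294.5213; MSW = 573.275/27 = 21.2324
F = MSB/MSW = 13.8713
df = (3, 27)
p-value (upper-tail) = 0.00001
At α=0.1: p < α → reject H₀

reject H₀: yes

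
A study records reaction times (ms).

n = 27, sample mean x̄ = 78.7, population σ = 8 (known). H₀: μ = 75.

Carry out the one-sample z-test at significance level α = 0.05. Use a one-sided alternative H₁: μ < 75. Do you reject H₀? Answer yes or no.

SE = σ/√n = 8/√27 = 1.5396
z = (x̄−μ₀)/SE = (78.7−75)/1.5396 = 2.4032
p-value (one-sided, H₁ less) = 0.99187
At α=0.05: p ≥ α → fail to reject H₀

reject H₀: no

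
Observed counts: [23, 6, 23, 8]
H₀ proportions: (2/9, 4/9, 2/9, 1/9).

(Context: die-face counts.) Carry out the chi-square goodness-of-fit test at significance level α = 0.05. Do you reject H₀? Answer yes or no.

reject H₀: yes

n = 60; E_i = n·p_i = [13.33, 26.67, 13.33, 6.67]
χ² = (23−13.33)²/13.33 + (6−26.67)²/26.67 + (23−13.33)²/13.33 + (8−6.67)²/6.67 = 30.3000
df = 3
p-value (upper-tail) = 0.00000
At α=0.05: p < α → reject H₀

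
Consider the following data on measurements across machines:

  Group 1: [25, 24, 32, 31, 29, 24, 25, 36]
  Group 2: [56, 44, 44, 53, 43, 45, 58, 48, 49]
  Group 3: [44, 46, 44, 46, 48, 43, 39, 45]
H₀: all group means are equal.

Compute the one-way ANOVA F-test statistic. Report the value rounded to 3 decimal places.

Group means [28.25, 48.89, 44.38], grand mean 40.840
SSB = Σnᵢ(x̄ᵢ−x̄)² = 1951.096; SSW = ΣΣ(x−x̄ᵢ)² = 438.264
MSB = 1951.096/2 = 975.5481; MSW = 438.264/22 = 19.9211
F = MSB/MSW = 48.9706
df = (2, 22)

test statistic = 48.971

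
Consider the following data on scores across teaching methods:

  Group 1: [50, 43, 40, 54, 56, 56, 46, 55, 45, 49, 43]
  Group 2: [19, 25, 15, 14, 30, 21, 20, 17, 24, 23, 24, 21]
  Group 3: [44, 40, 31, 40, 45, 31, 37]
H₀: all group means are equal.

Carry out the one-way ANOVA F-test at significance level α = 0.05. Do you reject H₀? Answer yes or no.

reject H₀: yes

Group means [48.82, 21.08, 38.29], grand mean 35.267
SSB = Σnᵢ(x̄ᵢ−x̄)² = 4497.885; SSW = ΣΣ(x−x̄ᵢ)² = 753.982
MSB = 4497.885/2 = 2248.9425; MSW = 753.982/27 = 27.9252
F = MSB/MSW = 80.5344
df = (2, 27)
p-value (upper-tail) = 0.00000
At α=0.05: p < α → reject H₀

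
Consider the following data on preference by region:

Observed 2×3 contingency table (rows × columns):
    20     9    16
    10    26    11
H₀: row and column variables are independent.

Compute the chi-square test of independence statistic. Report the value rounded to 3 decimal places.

test statistic = 12.479

Row totals [45, 47], col totals [30, 35, 27], n=92
χ² = (20−14.67)²/14.67 + (9−17.12)²/17.12 + (16−13.21)²/13.21 + (10−15.33)²/15.33 + (26−17.88)²/17.88 + (11−13.79)²/13.79 = 12.4788
df = 2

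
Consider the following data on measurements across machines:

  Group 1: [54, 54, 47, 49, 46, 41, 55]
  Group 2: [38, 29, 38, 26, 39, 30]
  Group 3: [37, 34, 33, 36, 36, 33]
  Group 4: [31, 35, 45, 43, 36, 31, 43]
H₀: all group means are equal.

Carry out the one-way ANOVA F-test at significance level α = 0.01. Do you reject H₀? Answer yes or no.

reject H₀: yes

Group means [49.43, 33.33, 34.83, 37.71], grand mean 39.192
SSB = Σnᵢ(x̄ᵢ−x̄)² = 1068.729; SSW = ΣΣ(x−x̄ᵢ)² = 545.310
MSB = 1068.729/3 = 356.2430; MSW = 545.310/22 = 24.7868
F = MSB/MSW = 14.3723
df = (3, 22)
p-value (upper-tail) = 0.00002
At α=0.01: p < α → reject H₀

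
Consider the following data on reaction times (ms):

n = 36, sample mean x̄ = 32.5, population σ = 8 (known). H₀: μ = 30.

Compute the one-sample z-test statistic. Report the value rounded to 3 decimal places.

test statistic = 1.875

SE = σ/√n = 8/√36 = 1.3333
z = (x̄−μ₀)/SE = (32.5−30)/1.3333 = 1.8750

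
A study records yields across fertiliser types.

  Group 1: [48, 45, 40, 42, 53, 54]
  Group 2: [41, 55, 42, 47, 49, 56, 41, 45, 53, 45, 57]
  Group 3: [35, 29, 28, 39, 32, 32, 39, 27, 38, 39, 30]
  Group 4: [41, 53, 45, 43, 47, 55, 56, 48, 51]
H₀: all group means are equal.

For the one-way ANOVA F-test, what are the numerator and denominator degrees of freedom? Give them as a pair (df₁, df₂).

degrees of freedom = [3, 33]

k = 4 groups, N = 37 total
df = (k−1, N−k) = (4−1, 37−4) = (3, 33)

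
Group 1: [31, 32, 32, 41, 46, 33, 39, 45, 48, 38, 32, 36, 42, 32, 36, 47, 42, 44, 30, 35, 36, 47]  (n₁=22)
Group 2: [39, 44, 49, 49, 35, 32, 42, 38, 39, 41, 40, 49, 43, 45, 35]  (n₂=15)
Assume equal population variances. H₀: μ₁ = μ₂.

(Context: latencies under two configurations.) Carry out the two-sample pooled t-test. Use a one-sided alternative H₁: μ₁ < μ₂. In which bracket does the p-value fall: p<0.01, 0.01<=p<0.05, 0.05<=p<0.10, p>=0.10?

x̄₁=38.364, s₁=5.988, n₁=22
x̄₂=41.333, s₂=5.287, n₂=15
s_p² = [21·5.988² + 14·5.287²]/35 = 32.6978
SE = √(s_p²·(1/22+1/15)) = 1.9147
t = (38.364−41.333)/1.9147 = -1.5510
df = 35
p-value (one-sided, H₁ less) = 0.06495
→ bracket: 0.05<=p<0.10

p-value bracket: 0.05<=p<0.10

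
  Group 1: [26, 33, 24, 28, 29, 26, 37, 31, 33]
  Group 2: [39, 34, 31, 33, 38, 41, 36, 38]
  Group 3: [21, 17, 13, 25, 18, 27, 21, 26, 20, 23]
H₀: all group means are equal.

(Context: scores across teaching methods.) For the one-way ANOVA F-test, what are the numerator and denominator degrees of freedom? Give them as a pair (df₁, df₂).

k = 3 groups, N = 27 total
df = (k−1, N−k) = (3−1, 27−3) = (2, 24)

degrees of freedom = [2, 24]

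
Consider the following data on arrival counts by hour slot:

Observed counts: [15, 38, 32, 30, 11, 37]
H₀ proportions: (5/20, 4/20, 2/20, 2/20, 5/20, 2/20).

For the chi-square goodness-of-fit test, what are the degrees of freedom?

degrees of freedom = 5

df = k − 1 = 6 − 1 = 5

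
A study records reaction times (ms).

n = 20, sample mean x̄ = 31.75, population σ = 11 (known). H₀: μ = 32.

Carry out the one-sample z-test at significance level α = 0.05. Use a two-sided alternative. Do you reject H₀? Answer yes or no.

reject H₀: no

SE = σ/√n = 11/√20 = 2.4597
z = (x̄−μ₀)/SE = (31.75−32)/2.4597 = -0.1016
p-value (two-sided) = 0.91904
At α=0.05: p ≥ α → fail to reject H₀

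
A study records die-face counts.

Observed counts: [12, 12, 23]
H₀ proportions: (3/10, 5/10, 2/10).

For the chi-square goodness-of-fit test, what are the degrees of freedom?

df = k − 1 = 3 − 1 = 2

degrees of freedom = 2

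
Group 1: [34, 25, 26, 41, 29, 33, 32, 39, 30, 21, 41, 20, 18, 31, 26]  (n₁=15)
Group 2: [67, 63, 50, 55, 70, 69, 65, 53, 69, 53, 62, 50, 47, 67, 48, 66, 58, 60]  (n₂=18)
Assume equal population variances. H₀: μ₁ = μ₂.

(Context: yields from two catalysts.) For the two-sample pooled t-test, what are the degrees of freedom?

degrees of freedom = 31

df = n₁ + n₂ − 2 = 15 + 18 − 2 = 31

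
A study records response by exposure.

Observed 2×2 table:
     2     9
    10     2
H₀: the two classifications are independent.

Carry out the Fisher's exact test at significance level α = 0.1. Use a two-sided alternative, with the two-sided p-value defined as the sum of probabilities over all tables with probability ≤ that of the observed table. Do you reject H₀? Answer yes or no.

reject H₀: yes

Margins: r₁=11, r₂=12, c₁=12, c₂=11, n=23
p_obs = C(11,2)·C(12,10)/C(23,12); sum pmf over tables with pmf ≤ p_obs
p-value (two-sided) = 0.00333
At α=0.1: p < α → reject H₀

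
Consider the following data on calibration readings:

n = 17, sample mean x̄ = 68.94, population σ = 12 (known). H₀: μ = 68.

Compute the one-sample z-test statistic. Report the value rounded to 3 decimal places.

SE = σ/√n = 12/√17 = 2.9104
z = (x̄−μ₀)/SE = (68.94−68)/2.9104 = 0.3230

test statistic = 0.323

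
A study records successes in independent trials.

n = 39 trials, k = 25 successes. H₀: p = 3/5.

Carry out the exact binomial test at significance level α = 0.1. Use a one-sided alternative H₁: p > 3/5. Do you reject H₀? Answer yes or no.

reject H₀: no

Exact binomial: n=39, k=25, p₀=3/5=0.6000
P(X≥25) from Σ C(n,i)·p₀^i·(1−p₀)^(n−i)
p-value (one-sided, H₁ greater) = 0.36347
At α=0.1: p ≥ α → fail to reject H₀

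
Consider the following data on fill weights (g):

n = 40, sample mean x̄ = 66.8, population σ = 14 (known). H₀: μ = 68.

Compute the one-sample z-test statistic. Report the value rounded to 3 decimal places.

test statistic = -0.542

SE = σ/√n = 14/√40 = 2.2136
z = (x̄−μ₀)/SE = (66.8−68)/2.2136 = -0.5421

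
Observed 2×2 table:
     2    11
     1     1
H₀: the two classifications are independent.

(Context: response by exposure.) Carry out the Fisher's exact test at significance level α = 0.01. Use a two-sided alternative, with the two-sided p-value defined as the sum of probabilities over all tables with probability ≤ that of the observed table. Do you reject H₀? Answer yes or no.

reject H₀: no

Margins: r₁=13, r₂=2, c₁=3, c₂=12, n=15
p_obs = C(13,2)·C(2,1)/C(15,3); sum pmf over tables with pmf ≤ p_obs
p-value (two-sided) = 0.37143
At α=0.01: p ≥ α → fail to reject H₀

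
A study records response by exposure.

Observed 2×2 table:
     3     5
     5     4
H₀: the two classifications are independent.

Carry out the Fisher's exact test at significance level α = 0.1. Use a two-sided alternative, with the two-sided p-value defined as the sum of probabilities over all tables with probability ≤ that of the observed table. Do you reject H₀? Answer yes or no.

reject H₀: no

Margins: r₁=8, r₂=9, c₁=8, c₂=9, n=17
p_obs = C(8,3)·C(9,5)/C(17,8); sum pmf over tables with pmf ≤ p_obs
p-value (two-sided) = 0.63719
At α=0.1: p ≥ α → fail to reject H₀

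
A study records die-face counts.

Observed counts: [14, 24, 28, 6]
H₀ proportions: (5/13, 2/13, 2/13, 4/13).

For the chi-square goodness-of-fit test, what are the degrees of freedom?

degrees of freedom = 3

df = k − 1 = 4 − 1 = 3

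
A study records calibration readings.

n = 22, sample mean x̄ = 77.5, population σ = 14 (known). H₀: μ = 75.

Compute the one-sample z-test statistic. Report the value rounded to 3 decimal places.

test statistic = 0.838

SE = σ/√n = 14/√22 = 2.9848
z = (x̄−μ₀)/SE = (77.5−75)/2.9848 = 0.8376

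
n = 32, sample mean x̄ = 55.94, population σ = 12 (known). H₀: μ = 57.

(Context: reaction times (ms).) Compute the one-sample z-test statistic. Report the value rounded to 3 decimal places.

test statistic = -0.500

SE = σ/√n = 12/√32 = 2.1213
z = (x̄−μ₀)/SE = (55.94−57)/2.1213 = -0.4997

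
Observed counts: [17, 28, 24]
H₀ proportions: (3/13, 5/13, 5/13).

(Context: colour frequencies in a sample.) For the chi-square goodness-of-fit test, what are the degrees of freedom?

degrees of freedom = 2

df = k − 1 = 3 − 1 = 2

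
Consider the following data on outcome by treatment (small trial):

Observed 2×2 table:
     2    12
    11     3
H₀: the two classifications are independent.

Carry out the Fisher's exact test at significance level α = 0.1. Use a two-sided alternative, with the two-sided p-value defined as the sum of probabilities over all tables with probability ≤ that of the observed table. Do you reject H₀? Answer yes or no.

reject H₀: yes

Margins: r₁=14, r₂=14, c₁=13, c₂=15, n=28
p_obs = C(14,2)·C(14,11)/C(28,13); sum pmf over tables with pmf ≤ p_obs
p-value (two-sided) = 0.00184
At α=0.1: p < α → reject H₀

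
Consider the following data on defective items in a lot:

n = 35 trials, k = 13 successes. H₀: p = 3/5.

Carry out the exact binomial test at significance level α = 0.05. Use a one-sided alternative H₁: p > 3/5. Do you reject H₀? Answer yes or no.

Exact binomial: n=35, k=13, p₀=3/5=0.6000
P(X≥13) from Σ C(n,i)·p₀^i·(1−p₀)^(n−i)
p-value (one-sided, H₁ greater) = 0.99813
At α=0.05: p ≥ α → fail to reject H₀

reject H₀: no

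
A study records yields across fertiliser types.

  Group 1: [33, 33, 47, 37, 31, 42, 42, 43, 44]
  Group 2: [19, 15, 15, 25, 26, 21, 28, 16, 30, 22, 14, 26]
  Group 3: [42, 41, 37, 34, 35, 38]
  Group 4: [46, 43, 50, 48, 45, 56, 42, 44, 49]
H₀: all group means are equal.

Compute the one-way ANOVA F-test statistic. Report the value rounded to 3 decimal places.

test statistic = 48.943

Group means [39.11, 21.42, 37.83, 47.00], grand mean 34.972
SSB = Σnᵢ(x̄ᵢ−x̄)² = 3710.333; SSW = ΣΣ(x−x̄ᵢ)² = 808.639
MSB = 3710.333/3 = 1236.7778; MSW = 808.639/32 = 25.2700
F = MSB/MSW = 48.9426
df = (3, 32)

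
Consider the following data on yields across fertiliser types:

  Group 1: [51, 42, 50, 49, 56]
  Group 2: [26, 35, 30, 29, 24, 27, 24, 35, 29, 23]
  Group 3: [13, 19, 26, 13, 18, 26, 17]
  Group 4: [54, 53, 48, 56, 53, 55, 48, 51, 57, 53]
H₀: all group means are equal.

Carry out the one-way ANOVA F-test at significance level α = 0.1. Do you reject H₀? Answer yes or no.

Group means [49.60, 28.20, 18.86, 52.80], grand mean 37.188
SSB = Σnᵢ(x̄ᵢ−x̄)² = 6367.618; SSW = ΣΣ(x−x̄ᵢ)² = 525.257
MSB = 6367.618/3 = 2122.5393; MSW = 525.257/28 = 18.7592
F = MSB/MSW = 113.1467
df = (3, 28)
p-value (upper-tail) = 0.00000
At α=0.1: p < α → reject H₀

reject H₀: yes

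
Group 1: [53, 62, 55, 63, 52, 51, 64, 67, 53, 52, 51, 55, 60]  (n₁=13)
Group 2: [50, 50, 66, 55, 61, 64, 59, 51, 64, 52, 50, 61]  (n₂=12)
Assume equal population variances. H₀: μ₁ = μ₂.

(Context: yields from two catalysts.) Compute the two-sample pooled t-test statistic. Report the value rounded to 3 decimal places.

test statistic = -0.062

x̄₁=56.769, s₁=5.630, n₁=13
x̄₂=56.917, s₂=6.230, n₂=12
s_p² = [12·5.630² + 11·6.230²]/23 = 35.0967
SE = √(s_p²·(1/13+1/12)) = 2.3716
t = (56.769−56.917)/2.3716 = -0.0622
df = 23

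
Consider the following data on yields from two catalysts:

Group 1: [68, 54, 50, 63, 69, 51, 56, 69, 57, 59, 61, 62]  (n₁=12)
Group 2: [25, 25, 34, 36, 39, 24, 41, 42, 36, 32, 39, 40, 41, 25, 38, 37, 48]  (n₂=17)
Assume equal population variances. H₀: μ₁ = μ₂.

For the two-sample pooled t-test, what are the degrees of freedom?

degrees of freedom = 27

df = n₁ + n₂ − 2 = 12 + 17 − 2 = 27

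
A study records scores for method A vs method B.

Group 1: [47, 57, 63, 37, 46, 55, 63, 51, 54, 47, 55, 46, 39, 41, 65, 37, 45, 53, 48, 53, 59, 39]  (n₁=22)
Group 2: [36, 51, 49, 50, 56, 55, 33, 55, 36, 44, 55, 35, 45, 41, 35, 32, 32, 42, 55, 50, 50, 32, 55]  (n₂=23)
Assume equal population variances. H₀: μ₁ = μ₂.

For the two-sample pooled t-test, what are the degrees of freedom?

df = n₁ + n₂ − 2 = 22 + 23 − 2 = 43

degrees of freedom = 43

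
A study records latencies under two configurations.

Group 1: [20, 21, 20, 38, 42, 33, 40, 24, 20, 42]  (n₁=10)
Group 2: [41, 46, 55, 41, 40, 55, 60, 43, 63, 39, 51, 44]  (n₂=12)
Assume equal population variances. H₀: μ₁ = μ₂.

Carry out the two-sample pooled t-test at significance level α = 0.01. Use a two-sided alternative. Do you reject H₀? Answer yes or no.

reject H₀: yes

x̄₁=30.000, s₁=9.877, n₁=10
x̄₂=48.167, s₂=8.332, n₂=12
s_p² = [9·9.877² + 11·8.332²]/20 = 82.0833
SE = √(s_p²·(1/10+1/12)) = 3.8793
t = (30.000−48.167)/3.8793 = -4.6830
df = 20
p-value (two-sided) = 0.00014
At α=0.01: p < α → reject H₀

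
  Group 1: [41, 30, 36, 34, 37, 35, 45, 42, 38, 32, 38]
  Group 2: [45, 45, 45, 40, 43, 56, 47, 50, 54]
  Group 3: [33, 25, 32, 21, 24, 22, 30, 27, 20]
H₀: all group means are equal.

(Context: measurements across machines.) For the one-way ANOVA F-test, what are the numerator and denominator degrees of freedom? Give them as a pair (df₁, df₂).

k = 3 groups, N = 29 total
df = (k−1, N−k) = (3−1, 29−3) = (2, 26)

degrees of freedom = [2, 26]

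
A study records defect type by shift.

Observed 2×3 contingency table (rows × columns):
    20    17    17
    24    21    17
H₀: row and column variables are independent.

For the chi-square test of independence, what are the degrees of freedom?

df = (r−1)(c−1) = (2−1)·(3−1) = 2

degrees of freedom = 2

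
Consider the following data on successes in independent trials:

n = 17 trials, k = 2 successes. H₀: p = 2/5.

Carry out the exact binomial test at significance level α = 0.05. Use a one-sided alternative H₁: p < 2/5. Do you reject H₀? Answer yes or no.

reject H₀: yes

Exact binomial: n=17, k=2, p₀=2/5=0.4000
P(X≤2) from Σ C(n,i)·p₀^i·(1−p₀)^(n−i)
p-value (one-sided, H₁ less) = 0.01232
At α=0.05: p < α → reject H₀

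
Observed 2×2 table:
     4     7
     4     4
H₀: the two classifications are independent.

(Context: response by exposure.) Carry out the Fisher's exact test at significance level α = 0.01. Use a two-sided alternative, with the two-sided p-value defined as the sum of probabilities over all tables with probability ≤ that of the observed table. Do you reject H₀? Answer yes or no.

reject H₀: no

Margins: r₁=11, r₂=8, c₁=8, c₂=11, n=19
p_obs = C(11,4)·C(8,4)/C(19,8); sum pmf over tables with pmf ≤ p_obs
p-value (two-sided) = 0.65770
At α=0.01: p ≥ α → fail to reject H₀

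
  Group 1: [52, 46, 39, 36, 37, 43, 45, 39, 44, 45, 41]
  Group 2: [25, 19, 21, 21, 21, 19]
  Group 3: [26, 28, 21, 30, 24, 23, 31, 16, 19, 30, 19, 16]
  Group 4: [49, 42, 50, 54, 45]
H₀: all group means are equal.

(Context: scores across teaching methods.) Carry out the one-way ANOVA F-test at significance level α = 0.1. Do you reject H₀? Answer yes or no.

Group means [42.45, 21.00, 23.58, 48.00], grand mean 32.824
SSB = Σnᵢ(x̄ᵢ−x̄)² = 4035.297; SSW = ΣΣ(x−x̄ᵢ)² = 653.644
MSB = 4035.297/3 = 1345.0991; MSW = 653.644/30 = 21.7881
F = MSB/MSW = 61.7354
df = (3, 30)
p-value (upper-tail) = 0.00000
At α=0.1: p < α → reject H₀

reject H₀: yes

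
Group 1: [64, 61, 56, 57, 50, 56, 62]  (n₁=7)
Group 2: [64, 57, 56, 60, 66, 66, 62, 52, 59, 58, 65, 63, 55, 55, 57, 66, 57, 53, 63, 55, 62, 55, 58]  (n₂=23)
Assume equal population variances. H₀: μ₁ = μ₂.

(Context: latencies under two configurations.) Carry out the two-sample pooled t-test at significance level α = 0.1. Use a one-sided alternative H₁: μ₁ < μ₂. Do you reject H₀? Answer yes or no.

x̄₁=58.000, s₁=4.726, n₁=7
x̄₂=59.304, s₂=4.415, n₂=23
s_p² = [6·4.726² + 22·4.415²]/28 = 20.1025
SE = √(s_p²·(1/7+1/23)) = 1.9354
t = (58.000−59.304)/1.9354 = -0.6739
df = 28
p-value (one-sided, H₁ less) = 0.25294
At α=0.1: p ≥ α → fail to reject H₀

reject H₀: no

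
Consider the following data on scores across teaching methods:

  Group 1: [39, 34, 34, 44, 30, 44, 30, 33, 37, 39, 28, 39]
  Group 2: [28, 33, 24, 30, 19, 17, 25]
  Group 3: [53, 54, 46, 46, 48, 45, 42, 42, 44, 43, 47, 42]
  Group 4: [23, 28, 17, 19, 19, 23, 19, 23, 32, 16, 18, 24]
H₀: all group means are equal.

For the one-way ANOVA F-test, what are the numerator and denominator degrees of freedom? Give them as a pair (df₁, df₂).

degrees of freedom = [3, 39]

k = 4 groups, N = 43 total
df = (k−1, N−k) = (4−1, 43−4) = (3, 39)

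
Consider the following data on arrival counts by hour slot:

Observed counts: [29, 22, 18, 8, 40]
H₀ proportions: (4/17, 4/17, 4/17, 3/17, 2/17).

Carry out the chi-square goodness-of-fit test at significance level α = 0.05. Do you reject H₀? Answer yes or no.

reject H₀: yes

n = 117; E_i = n·p_i = [27.53, 27.53, 27.53, 20.65, 13.76]
χ² = (29−27.53)²/27.53 + (22−27.53)²/27.53 + (18−27.53)²/27.53 + (8−20.65)²/20.65 + (40−13.76)²/13.76 = 62.2386
df = 4
p-value (upper-tail) = 0.00000
At α=0.05: p < α → reject H₀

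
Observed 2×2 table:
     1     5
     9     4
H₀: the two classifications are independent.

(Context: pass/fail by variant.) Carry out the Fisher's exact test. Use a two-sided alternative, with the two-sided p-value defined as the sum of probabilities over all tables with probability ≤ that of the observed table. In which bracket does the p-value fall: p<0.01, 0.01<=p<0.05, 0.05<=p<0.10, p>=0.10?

p-value bracket: 0.05<=p<0.10

Margins: r₁=6, r₂=13, c₁=10, c₂=9, n=19
p_obs = C(6,1)·C(13,9)/C(19,10); sum pmf over tables with pmf ≤ p_obs
p-value (two-sided) = 0.05728
→ bracket: 0.05<=p<0.10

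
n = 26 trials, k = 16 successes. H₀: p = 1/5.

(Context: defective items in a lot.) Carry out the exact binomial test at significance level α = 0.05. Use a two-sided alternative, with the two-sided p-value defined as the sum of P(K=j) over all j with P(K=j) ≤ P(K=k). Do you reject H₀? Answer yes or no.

Exact binomial: n=26, k=16, p₀=1/5=0.2000
P(X=j) = C(n,j)·p₀^j·(1−p₀)^(n−j); p = Σ P(X=j) over j with P(X=j) ≤ P(X=16)
p-value (two-sided) = 0.00000
At α=0.05: p < α → reject H₀

reject H₀: yes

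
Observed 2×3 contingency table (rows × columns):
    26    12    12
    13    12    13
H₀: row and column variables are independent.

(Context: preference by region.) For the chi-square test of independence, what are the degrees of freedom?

df = (r−1)(c−1) = (2−1)·(3−1) = 2

degrees of freedom = 2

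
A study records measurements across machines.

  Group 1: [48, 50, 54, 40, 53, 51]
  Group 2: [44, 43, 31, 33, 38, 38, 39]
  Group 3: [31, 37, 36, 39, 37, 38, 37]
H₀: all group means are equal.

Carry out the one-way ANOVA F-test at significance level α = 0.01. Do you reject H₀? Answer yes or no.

Group means [49.33, 38.00, 36.43], grand mean 40.850
SSB = Σnᵢ(x̄ᵢ−x̄)² = 625.502; SSW = ΣΣ(x−x̄ᵢ)² = 303.048
MSB = 625.502/2 = 312.7512; MSW = 303.048/17 = 17.8263
F = MSB/MSW = 17.5443
df = (2, 17)
p-value (upper-tail) = 0.00007
At α=0.01: p < α → reject H₀

reject H₀: yes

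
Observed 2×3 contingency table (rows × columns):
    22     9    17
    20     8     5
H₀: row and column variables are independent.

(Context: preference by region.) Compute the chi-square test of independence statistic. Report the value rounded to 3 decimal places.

Row totals [48, 33], col totals [42, 17, 22], n=81
χ² = (22−24.89)²/24.89 + (9−10.07)²/10.07 + (17−13.04)²/13.04 + (20−17.11)²/17.11 + (8−6.93)²/6.93 + (5−8.96)²/8.96 = 4.0610
df = 2

test statistic = 4.061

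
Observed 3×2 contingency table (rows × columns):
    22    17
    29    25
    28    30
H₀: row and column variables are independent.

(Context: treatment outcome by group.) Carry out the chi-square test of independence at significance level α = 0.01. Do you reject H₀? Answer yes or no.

Row totals [39, 54, 58], col totals [79, 72], n=151
χ² = (22−20.40)²/20.40 + (17−18.60)²/18.60 + (29−28.25)²/28.25 + (25−25.75)²/25.75 + (28−30.34)²/30.34 + (30−27.66)²/27.66 = 0.6833
df = 2
p-value (upper-tail) = 0.71061
At α=0.01: p ≥ α → fail to reject H₀

reject H₀: no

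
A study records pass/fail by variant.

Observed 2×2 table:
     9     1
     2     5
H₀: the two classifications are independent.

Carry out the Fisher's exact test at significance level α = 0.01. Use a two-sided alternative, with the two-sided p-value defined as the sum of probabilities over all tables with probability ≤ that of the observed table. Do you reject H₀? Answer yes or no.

reject H₀: no

Margins: r₁=10, r₂=7, c₁=11, c₂=6, n=17
p_obs = C(10,9)·C(7,2)/C(17,11); sum pmf over tables with pmf ≤ p_obs
p-value (two-sided) = 0.03450
At α=0.01: p ≥ α → fail to reject H₀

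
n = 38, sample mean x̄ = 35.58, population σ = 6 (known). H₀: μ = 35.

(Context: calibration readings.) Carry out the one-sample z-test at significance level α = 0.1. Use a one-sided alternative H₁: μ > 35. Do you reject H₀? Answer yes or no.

reject H₀: no

SE = σ/√n = 6/√38 = 0.9733
z = (x̄−μ₀)/SE = (35.58−35)/0.9733 = 0.5959
p-value (one-sided, H₁ greater) = 0.27562
At α=0.1: p ≥ α → fail to reject H₀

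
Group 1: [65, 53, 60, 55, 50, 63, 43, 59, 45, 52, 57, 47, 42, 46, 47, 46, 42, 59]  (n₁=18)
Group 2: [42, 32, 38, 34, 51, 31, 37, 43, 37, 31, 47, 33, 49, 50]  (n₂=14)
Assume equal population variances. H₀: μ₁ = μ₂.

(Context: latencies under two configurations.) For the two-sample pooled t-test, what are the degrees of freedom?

degrees of freedom = 30

df = n₁ + n₂ − 2 = 18 + 14 − 2 = 30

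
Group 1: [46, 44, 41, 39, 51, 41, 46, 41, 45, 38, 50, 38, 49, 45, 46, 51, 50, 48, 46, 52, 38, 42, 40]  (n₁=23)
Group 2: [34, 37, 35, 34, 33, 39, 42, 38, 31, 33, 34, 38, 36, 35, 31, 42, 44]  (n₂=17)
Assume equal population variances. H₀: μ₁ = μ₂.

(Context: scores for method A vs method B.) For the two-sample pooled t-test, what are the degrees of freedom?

df = n₁ + n₂ − 2 = 23 + 17 − 2 = 38

degrees of freedom = 38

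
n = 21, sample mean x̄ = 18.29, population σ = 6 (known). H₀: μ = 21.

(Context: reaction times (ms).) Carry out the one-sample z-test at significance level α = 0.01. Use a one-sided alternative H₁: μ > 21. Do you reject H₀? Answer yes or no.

reject H₀: no

SE = σ/√n = 6/√21 = 1.3093
z = (x̄−μ₀)/SE = (18.29−21)/1.3093 = -2.0698
p-value (one-sided, H₁ greater) = 0.98076
At α=0.01: p ≥ α → fail to reject H₀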